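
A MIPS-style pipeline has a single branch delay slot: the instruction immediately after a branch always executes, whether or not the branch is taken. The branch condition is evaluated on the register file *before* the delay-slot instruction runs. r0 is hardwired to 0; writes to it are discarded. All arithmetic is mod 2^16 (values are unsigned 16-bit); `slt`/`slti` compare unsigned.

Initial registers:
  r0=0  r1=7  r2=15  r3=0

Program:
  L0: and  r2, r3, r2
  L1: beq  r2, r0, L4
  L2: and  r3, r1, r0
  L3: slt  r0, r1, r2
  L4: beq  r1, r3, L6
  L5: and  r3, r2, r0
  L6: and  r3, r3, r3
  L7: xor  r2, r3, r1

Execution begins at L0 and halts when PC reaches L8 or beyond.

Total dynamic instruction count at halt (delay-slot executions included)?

7

[0] and  r2, r3, r2  →  {r0:0, r1:7, r2:0, r3:0}
[1] beq  r2, r0, L4  →  {r0:0, r1:7, r2:0, r3:0}  ⟨branch taken⟩
[2] and  r3, r1, r0  →  {r0:0, r1:7, r2:0, r3:0}
[4] beq  r1, r3, L6  →  {r0:0, r1:7, r2:0, r3:0}  ⟨branch fallthrough⟩
[5] and  r3, r2, r0  →  {r0:0, r1:7, r2:0, r3:0}
[6] and  r3, r3, r3  →  {r0:0, r1:7, r2:0, r3:0}
[7] xor  r2, r3, r1  →  {r0:0, r1:7, r2:7, r3:0}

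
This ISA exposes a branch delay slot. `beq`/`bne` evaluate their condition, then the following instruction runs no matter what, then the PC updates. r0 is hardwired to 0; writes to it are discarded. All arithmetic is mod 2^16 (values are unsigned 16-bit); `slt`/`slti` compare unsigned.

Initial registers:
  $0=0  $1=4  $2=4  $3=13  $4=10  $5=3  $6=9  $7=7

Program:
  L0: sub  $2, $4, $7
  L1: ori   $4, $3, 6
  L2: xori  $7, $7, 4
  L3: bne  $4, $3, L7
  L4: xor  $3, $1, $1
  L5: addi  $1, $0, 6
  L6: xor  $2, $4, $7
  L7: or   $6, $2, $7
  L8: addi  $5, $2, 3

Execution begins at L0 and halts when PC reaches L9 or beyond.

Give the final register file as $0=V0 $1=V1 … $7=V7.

$0=0 $1=4 $2=3 $3=0 $4=15 $5=6 $6=3 $7=3

[0] sub  $2, $4, $7  →  {$0:0, $1:4, $2:3, $3:13, $4:10, $5:3, $6:9, $7:7}
[1] ori   $4, $3, 6  →  {$0:0, $1:4, $2:3, $3:13, $4:15, $5:3, $6:9, $7:7}
[2] xori  $7, $7, 4  →  {$0:0, $1:4, $2:3, $3:13, $4:15, $5:3, $6:9, $7:3}
[3] bne  $4, $3, L7  →  {$0:0, $1:4, $2:3, $3:13, $4:15, $5:3, $6:9, $7:3}  ⟨branch taken⟩
[4] xor  $3, $1, $1  →  {$0:0, $1:4, $2:3, $3:0, $4:15, $5:3, $6:9, $7:3}
[7] or   $6, $2, $7  →  {$0:0, $1:4, $2:3, $3:0, $4:15, $5:3, $6:3, $7:3}
[8] addi  $5, $2, 3  →  {$0:0, $1:4, $2:3, $3:0, $4:15, $5:6, $6:3, $7:3}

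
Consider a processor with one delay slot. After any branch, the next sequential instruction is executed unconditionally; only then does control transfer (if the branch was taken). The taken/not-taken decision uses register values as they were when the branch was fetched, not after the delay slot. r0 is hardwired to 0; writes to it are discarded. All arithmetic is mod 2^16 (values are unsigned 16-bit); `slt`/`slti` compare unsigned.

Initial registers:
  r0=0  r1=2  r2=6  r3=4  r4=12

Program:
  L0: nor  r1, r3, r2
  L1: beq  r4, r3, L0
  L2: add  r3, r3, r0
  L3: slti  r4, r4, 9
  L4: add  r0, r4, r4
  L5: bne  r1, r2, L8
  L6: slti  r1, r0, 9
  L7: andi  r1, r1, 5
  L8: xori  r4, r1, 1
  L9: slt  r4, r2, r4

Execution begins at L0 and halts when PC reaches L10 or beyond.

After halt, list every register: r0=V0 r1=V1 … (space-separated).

[0] nor  r1, r3, r2  →  {r0:0, r1:65529, r2:6, r3:4, r4:12}
[1] beq  r4, r3, L0  →  {r0:0, r1:65529, r2:6, r3:4, r4:12}  ⟨branch fallthrough⟩
[2] add  r3, r3, r0  →  {r0:0, r1:65529, r2:6, r3:4, r4:12}
[3] slti  r4, r4, 9  →  {r0:0, r1:65529, r2:6, r3:4, r4:0}
[4] add  r0, r4, r4  →  {r0:0, r1:65529, r2:6, r3:4, r4:0}
[5] bne  r1, r2, L8  →  {r0:0, r1:65529, r2:6, r3:4, r4:0}  ⟨branch taken⟩
[6] slti  r1, r0, 9  →  {r0:0, r1:1, r2:6, r3:4, r4:0}
[8] xori  r4, r1, 1  →  {r0:0, r1:1, r2:6, r3:4, r4:0}
[9] slt  r4, r2, r4  →  {r0:0, r1:1, r2:6, r3:4, r4:0}

r0=0 r1=1 r2=6 r3=4 r4=0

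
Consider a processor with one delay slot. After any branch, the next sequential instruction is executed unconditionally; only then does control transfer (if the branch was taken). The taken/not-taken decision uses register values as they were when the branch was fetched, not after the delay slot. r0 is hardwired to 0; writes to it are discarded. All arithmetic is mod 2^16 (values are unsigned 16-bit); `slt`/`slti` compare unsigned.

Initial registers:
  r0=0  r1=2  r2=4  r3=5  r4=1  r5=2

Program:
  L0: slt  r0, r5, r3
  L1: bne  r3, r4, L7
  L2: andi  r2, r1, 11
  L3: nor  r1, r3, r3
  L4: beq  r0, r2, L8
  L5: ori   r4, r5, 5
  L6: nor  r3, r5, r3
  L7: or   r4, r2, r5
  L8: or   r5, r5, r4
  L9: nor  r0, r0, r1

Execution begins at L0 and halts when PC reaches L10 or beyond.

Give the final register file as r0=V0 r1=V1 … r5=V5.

  step pc=0: slt  r0, r5, r3  regs=(0,2,4,5,1,2)
  step pc=1: bne  r3, r4, L7  cond=T  regs=(0,2,4,5,1,2)
  step pc=2: andi  r2, r1, 11  regs=(0,2,2,5,1,2)
  step pc=7: or   r4, r2, r5  regs=(0,2,2,5,2,2)
  step pc=8: or   r5, r5, r4  regs=(0,2,2,5,2,2)
  step pc=9: nor  r0, r0, r1  regs=(0,2,2,5,2,2)

r0=0 r1=2 r2=2 r3=5 r4=2 r5=2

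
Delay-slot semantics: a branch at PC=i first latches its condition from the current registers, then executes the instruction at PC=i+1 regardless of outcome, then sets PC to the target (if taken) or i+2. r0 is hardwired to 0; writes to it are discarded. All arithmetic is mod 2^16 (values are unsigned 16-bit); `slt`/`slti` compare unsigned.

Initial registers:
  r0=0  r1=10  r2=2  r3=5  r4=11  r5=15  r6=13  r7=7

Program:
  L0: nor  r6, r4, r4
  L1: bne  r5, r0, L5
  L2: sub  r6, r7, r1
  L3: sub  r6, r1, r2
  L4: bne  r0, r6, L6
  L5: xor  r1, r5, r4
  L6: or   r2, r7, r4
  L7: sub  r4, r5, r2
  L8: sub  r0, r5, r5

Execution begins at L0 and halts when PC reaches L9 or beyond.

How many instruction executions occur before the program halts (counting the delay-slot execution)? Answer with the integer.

7

#0 nor  r6, r4, r4 ; 0/10/2/5/11/15/65524/7
#1 bne  r5, r0, L5 ; 0/10/2/5/11/15/65524/7 ; →target
#2 sub  r6, r7, r1 ; 0/10/2/5/11/15/65533/7
#5 xor  r1, r5, r4 ; 0/4/2/5/11/15/65533/7
#6 or   r2, r7, r4 ; 0/4/15/5/11/15/65533/7
#7 sub  r4, r5, r2 ; 0/4/15/5/0/15/65533/7
#8 sub  r0, r5, r5 ; 0/4/15/5/0/15/65533/7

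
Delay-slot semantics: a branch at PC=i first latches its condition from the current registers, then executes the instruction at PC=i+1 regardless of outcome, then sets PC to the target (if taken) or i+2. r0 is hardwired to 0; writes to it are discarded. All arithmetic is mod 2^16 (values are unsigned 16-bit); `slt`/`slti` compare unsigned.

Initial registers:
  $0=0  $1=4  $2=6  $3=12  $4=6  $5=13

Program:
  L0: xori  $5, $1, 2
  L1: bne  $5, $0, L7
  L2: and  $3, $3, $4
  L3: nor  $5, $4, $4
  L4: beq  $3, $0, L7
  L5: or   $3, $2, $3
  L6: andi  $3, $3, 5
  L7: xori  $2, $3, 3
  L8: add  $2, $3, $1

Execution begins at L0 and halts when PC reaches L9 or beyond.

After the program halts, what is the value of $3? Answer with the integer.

[0] xori  $5, $1, 2  →  {$0:0, $1:4, $2:6, $3:12, $4:6, $5:6}
[1] bne  $5, $0, L7  →  {$0:0, $1:4, $2:6, $3:12, $4:6, $5:6}  ⟨branch taken⟩
[2] and  $3, $3, $4  →  {$0:0, $1:4, $2:6, $3:4, $4:6, $5:6}
[7] xori  $2, $3, 3  →  {$0:0, $1:4, $2:7, $3:4, $4:6, $5:6}
[8] add  $2, $3, $1  →  {$0:0, $1:4, $2:8, $3:4, $4:6, $5:6}

4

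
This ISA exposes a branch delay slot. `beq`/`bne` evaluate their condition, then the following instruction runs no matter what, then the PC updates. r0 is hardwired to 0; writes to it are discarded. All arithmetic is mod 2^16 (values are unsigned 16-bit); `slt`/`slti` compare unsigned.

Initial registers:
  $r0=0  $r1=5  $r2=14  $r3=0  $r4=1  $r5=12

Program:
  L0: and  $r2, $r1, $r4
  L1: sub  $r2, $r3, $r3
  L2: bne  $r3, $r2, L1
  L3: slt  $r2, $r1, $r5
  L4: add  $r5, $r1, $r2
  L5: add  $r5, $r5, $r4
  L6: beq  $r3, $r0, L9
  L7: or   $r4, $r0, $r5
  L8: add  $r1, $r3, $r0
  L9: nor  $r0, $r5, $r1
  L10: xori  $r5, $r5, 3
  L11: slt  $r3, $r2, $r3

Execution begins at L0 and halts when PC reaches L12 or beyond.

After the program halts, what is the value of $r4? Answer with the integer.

7

[0] and  $r2, $r1, $r4  →  {$r0:0, $r1:5, $r2:1, $r3:0, $r4:1, $r5:12}
[1] sub  $r2, $r3, $r3  →  {$r0:0, $r1:5, $r2:0, $r3:0, $r4:1, $r5:12}
[2] bne  $r3, $r2, L1  →  {$r0:0, $r1:5, $r2:0, $r3:0, $r4:1, $r5:12}  ⟨branch fallthrough⟩
[3] slt  $r2, $r1, $r5  →  {$r0:0, $r1:5, $r2:1, $r3:0, $r4:1, $r5:12}
[4] add  $r5, $r1, $r2  →  {$r0:0, $r1:5, $r2:1, $r3:0, $r4:1, $r5:6}
[5] add  $r5, $r5, $r4  →  {$r0:0, $r1:5, $r2:1, $r3:0, $r4:1, $r5:7}
[6] beq  $r3, $r0, L9  →  {$r0:0, $r1:5, $r2:1, $r3:0, $r4:1, $r5:7}  ⟨branch taken⟩
[7] or   $r4, $r0, $r5  →  {$r0:0, $r1:5, $r2:1, $r3:0, $r4:7, $r5:7}
[9] nor  $r0, $r5, $r1  →  {$r0:0, $r1:5, $r2:1, $r3:0, $r4:7, $r5:7}
[10] xori  $r5, $r5, 3  →  {$r0:0, $r1:5, $r2:1, $r3:0, $r4:7, $r5:4}
[11] slt  $r3, $r2, $r3  →  {$r0:0, $r1:5, $r2:1, $r3:0, $r4:7, $r5:4}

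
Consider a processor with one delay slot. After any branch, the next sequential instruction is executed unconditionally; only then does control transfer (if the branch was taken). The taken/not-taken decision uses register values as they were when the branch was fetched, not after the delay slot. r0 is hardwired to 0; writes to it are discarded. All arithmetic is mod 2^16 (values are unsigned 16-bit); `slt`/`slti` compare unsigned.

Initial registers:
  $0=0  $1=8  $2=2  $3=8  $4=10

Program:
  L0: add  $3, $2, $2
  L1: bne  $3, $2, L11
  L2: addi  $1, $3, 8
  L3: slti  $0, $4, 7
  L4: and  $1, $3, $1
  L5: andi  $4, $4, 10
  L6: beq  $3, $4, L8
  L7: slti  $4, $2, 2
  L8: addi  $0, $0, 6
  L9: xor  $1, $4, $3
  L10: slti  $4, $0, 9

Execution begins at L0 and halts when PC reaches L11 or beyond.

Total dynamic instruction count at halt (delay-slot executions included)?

PC=0  add  $3, $2, $2        | $0=0 $1=8 $2=2 $3=4 $4=10
PC=1  bne  $3, $2, L11       | $0=0 $1=8 $2=2 $3=4 $4=10  [TAKEN]
PC=2  addi  $1, $3, 8        | $0=0 $1=12 $2=2 $3=4 $4=10

3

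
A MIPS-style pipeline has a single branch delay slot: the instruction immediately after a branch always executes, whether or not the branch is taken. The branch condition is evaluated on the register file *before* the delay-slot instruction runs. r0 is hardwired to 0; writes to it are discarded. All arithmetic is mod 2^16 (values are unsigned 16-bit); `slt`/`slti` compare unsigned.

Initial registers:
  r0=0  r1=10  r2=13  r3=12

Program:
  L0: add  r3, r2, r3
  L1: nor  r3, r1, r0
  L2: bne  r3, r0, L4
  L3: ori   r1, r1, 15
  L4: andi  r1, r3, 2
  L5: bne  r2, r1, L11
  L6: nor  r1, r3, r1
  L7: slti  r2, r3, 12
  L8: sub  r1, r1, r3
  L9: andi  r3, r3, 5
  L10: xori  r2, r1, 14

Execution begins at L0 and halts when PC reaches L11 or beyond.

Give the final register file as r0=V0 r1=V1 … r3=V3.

[0] add  r3, r2, r3  →  {r0:0, r1:10, r2:13, r3:25}
[1] nor  r3, r1, r0  →  {r0:0, r1:10, r2:13, r3:65525}
[2] bne  r3, r0, L4  →  {r0:0, r1:10, r2:13, r3:65525}  ⟨branch taken⟩
[3] ori   r1, r1, 15  →  {r0:0, r1:15, r2:13, r3:65525}
[4] andi  r1, r3, 2  →  {r0:0, r1:0, r2:13, r3:65525}
[5] bne  r2, r1, L11  →  {r0:0, r1:0, r2:13, r3:65525}  ⟨branch taken⟩
[6] nor  r1, r3, r1  →  {r0:0, r1:10, r2:13, r3:65525}

r0=0 r1=10 r2=13 r3=65525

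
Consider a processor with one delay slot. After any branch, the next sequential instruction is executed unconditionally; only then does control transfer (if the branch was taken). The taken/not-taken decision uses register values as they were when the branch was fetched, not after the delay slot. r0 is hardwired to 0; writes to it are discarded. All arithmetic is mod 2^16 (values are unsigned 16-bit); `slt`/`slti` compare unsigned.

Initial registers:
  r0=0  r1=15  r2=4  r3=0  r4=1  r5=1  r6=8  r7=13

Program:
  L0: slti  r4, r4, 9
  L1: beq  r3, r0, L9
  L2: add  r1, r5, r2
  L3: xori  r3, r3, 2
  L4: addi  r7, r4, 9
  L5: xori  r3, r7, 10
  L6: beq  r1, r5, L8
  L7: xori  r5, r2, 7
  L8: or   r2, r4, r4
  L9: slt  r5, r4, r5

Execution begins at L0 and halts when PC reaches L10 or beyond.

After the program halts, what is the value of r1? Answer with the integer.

  step pc=0: slti  r4, r4, 9  regs=(0,15,4,0,1,1,8,13)
  step pc=1: beq  r3, r0, L9  cond=T  regs=(0,15,4,0,1,1,8,13)
  step pc=2: add  r1, r5, r2  regs=(0,5,4,0,1,1,8,13)
  step pc=9: slt  r5, r4, r5  regs=(0,5,4,0,1,0,8,13)

5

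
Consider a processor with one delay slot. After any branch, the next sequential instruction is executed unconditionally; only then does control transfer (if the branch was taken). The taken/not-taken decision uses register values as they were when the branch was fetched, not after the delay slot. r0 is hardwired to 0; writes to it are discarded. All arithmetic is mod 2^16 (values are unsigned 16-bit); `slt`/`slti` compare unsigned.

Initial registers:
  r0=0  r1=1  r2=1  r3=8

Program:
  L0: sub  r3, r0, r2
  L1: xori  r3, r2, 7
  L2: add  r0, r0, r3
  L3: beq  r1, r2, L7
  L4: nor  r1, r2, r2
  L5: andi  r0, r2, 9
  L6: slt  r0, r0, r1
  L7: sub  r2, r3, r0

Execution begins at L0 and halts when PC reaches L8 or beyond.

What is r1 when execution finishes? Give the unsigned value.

PC=0  sub  r3, r0, r2        | r0=0 r1=1 r2=1 r3=65535
PC=1  xori  r3, r2, 7        | r0=0 r1=1 r2=1 r3=6
PC=2  add  r0, r0, r3        | r0=0 r1=1 r2=1 r3=6
PC=3  beq  r1, r2, L7        | r0=0 r1=1 r2=1 r3=6  [TAKEN]
PC=4  nor  r1, r2, r2        | r0=0 r1=65534 r2=1 r3=6
PC=7  sub  r2, r3, r0        | r0=0 r1=65534 r2=6 r3=6

65534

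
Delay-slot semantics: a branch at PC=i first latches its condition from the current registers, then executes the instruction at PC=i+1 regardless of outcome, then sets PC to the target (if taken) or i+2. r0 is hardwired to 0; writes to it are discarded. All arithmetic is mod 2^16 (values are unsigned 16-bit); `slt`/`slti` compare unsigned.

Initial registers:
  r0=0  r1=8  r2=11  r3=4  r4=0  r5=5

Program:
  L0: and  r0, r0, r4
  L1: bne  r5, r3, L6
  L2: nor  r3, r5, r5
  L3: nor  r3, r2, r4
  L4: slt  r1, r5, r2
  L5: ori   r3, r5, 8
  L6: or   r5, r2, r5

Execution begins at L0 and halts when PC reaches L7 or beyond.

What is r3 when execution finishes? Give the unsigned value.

  step pc=0: and  r0, r0, r4  regs=(0,8,11,4,0,5)
  step pc=1: bne  r5, r3, L6  cond=T  regs=(0,8,11,4,0,5)
  step pc=2: nor  r3, r5, r5  regs=(0,8,11,65530,0,5)
  step pc=6: or   r5, r2, r5  regs=(0,8,11,65530,0,15)

65530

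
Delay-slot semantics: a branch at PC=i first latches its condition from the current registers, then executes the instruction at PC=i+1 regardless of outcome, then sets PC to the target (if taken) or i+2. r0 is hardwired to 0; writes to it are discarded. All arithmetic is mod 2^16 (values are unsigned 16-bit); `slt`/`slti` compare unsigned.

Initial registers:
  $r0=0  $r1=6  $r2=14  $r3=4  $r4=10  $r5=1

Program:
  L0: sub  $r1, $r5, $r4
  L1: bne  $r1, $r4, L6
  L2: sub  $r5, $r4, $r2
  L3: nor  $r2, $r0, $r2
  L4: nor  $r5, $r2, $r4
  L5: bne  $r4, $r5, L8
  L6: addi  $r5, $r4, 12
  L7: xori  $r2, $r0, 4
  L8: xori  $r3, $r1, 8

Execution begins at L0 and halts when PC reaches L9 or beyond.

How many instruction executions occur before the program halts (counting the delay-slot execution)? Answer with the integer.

PC=0  sub  $r1, $r5, $r4     | $r0=0 $r1=65527 $r2=14 $r3=4 $r4=10 $r5=1
PC=1  bne  $r1, $r4, L6      | $r0=0 $r1=65527 $r2=14 $r3=4 $r4=10 $r5=1  [TAKEN]
PC=2  sub  $r5, $r4, $r2     | $r0=0 $r1=65527 $r2=14 $r3=4 $r4=10 $r5=65532
PC=6  addi  $r5, $r4, 12     | $r0=0 $r1=65527 $r2=14 $r3=4 $r4=10 $r5=22
PC=7  xori  $r2, $r0, 4      | $r0=0 $r1=65527 $r2=4 $r3=4 $r4=10 $r5=22
PC=8  xori  $r3, $r1, 8      | $r0=0 $r1=65527 $r2=4 $r3=65535 $r4=10 $r5=22

6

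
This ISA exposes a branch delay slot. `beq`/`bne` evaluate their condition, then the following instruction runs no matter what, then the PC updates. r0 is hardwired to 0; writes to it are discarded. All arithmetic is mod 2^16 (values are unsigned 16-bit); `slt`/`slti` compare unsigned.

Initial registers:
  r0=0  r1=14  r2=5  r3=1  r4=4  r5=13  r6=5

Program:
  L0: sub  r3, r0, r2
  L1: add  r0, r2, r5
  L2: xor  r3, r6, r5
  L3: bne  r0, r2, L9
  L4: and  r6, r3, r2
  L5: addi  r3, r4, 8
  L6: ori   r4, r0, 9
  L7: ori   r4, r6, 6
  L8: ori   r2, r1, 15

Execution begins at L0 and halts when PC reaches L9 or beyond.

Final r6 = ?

0

#0 sub  r3, r0, r2 ; 0/14/5/65531/4/13/5
#1 add  r0, r2, r5 ; 0/14/5/65531/4/13/5
#2 xor  r3, r6, r5 ; 0/14/5/8/4/13/5
#3 bne  r0, r2, L9 ; 0/14/5/8/4/13/5 ; →target
#4 and  r6, r3, r2 ; 0/14/5/8/4/13/0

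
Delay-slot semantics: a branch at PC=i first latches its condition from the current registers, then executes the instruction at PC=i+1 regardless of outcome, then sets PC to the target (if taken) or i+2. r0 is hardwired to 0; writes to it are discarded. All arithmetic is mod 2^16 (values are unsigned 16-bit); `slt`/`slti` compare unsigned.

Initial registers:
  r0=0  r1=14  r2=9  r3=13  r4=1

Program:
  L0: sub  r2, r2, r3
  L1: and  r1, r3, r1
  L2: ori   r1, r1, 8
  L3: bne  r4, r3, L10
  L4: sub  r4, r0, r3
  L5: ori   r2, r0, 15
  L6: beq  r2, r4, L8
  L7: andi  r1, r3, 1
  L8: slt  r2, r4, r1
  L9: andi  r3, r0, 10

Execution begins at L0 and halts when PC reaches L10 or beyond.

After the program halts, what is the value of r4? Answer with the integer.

PC=0  sub  r2, r2, r3        | r0=0 r1=14 r2=65532 r3=13 r4=1
PC=1  and  r1, r3, r1        | r0=0 r1=12 r2=65532 r3=13 r4=1
PC=2  ori   r1, r1, 8        | r0=0 r1=12 r2=65532 r3=13 r4=1
PC=3  bne  r4, r3, L10       | r0=0 r1=12 r2=65532 r3=13 r4=1  [TAKEN]
PC=4  sub  r4, r0, r3        | r0=0 r1=12 r2=65532 r3=13 r4=65523

65523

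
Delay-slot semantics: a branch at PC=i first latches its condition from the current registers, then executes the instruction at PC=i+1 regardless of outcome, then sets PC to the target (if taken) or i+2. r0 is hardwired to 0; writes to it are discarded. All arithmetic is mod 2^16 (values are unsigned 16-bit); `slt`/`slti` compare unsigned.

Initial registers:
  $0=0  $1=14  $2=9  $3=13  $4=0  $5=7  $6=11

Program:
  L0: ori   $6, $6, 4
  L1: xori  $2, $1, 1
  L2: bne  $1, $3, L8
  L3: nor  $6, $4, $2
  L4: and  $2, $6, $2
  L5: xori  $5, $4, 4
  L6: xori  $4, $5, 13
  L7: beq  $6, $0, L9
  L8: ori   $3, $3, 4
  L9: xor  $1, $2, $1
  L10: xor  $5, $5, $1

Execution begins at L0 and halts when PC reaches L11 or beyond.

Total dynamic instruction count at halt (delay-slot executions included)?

  step pc=0: ori   $6, $6, 4  regs=(0,14,9,13,0,7,15)
  step pc=1: xori  $2, $1, 1  regs=(0,14,15,13,0,7,15)
  step pc=2: bne  $1, $3, L8  cond=T  regs=(0,14,15,13,0,7,15)
  step pc=3: nor  $6, $4, $2  regs=(0,14,15,13,0,7,65520)
  step pc=8: ori   $3, $3, 4  regs=(0,14,15,13,0,7,65520)
  step pc=9: xor  $1, $2, $1  regs=(0,1,15,13,0,7,65520)
  step pc=10: xor  $5, $5, $1  regs=(0,1,15,13,0,6,65520)

7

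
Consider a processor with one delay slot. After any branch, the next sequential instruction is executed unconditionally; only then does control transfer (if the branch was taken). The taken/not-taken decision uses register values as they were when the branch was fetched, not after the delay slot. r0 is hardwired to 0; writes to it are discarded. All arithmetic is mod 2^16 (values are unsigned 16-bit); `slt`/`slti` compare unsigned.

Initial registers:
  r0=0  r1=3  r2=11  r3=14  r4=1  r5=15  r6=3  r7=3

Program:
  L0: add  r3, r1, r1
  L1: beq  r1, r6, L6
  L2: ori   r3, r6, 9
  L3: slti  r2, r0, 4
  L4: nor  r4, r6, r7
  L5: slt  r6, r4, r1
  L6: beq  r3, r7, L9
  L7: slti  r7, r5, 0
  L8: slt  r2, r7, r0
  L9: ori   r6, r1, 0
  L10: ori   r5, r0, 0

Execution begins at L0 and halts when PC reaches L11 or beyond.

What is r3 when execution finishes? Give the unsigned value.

#0 add  r3, r1, r1 ; 0/3/11/6/1/15/3/3
#1 beq  r1, r6, L6 ; 0/3/11/6/1/15/3/3 ; →target
#2 ori   r3, r6, 9 ; 0/3/11/11/1/15/3/3
#6 beq  r3, r7, L9 ; 0/3/11/11/1/15/3/3 ; →fallthru
#7 slti  r7, r5, 0 ; 0/3/11/11/1/15/3/0
#8 slt  r2, r7, r0 ; 0/3/0/11/1/15/3/0
#9 ori   r6, r1, 0 ; 0/3/0/11/1/15/3/0
#10 ori   r5, r0, 0 ; 0/3/0/11/1/0/3/0

11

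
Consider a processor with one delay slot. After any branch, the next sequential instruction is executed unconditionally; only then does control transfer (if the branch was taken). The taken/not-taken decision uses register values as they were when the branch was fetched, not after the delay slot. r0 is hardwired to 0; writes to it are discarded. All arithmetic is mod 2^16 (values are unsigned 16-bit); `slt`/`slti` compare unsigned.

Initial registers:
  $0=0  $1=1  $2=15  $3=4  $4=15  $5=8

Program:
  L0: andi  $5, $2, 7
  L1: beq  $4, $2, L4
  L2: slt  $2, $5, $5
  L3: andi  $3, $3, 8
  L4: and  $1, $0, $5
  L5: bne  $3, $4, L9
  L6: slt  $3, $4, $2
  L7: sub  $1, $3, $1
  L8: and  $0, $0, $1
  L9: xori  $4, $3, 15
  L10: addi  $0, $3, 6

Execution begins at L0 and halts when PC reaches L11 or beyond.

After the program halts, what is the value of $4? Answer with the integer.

15

PC=0  andi  $5, $2, 7        | $0=0 $1=1 $2=15 $3=4 $4=15 $5=7
PC=1  beq  $4, $2, L4        | $0=0 $1=1 $2=15 $3=4 $4=15 $5=7  [TAKEN]
PC=2  slt  $2, $5, $5        | $0=0 $1=1 $2=0 $3=4 $4=15 $5=7
PC=4  and  $1, $0, $5        | $0=0 $1=0 $2=0 $3=4 $4=15 $5=7
PC=5  bne  $3, $4, L9        | $0=0 $1=0 $2=0 $3=4 $4=15 $5=7  [TAKEN]
PC=6  slt  $3, $4, $2        | $0=0 $1=0 $2=0 $3=0 $4=15 $5=7
PC=9  xori  $4, $3, 15       | $0=0 $1=0 $2=0 $3=0 $4=15 $5=7
PC=10 addi  $0, $3, 6        | $0=0 $1=0 $2=0 $3=0 $4=15 $5=7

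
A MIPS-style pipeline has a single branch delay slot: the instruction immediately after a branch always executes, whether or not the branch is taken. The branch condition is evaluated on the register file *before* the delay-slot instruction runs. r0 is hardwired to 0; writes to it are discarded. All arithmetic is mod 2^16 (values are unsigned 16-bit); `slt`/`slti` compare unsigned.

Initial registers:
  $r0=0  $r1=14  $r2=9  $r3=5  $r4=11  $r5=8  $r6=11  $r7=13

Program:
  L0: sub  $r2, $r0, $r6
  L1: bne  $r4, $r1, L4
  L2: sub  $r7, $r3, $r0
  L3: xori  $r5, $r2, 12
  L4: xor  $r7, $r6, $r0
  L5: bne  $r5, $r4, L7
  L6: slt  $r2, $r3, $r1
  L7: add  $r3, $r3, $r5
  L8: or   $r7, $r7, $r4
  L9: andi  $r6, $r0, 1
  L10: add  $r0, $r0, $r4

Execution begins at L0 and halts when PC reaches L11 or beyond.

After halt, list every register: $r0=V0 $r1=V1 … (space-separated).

[0] sub  $r2, $r0, $r6  →  {$r0:0, $r1:14, $r2:65525, $r3:5, $r4:11, $r5:8, $r6:11, $r7:13}
[1] bne  $r4, $r1, L4  →  {$r0:0, $r1:14, $r2:65525, $r3:5, $r4:11, $r5:8, $r6:11, $r7:13}  ⟨branch taken⟩
[2] sub  $r7, $r3, $r0  →  {$r0:0, $r1:14, $r2:65525, $r3:5, $r4:11, $r5:8, $r6:11, $r7:5}
[4] xor  $r7, $r6, $r0  →  {$r0:0, $r1:14, $r2:65525, $r3:5, $r4:11, $r5:8, $r6:11, $r7:11}
[5] bne  $r5, $r4, L7  →  {$r0:0, $r1:14, $r2:65525, $r3:5, $r4:11, $r5:8, $r6:11, $r7:11}  ⟨branch taken⟩
[6] slt  $r2, $r3, $r1  →  {$r0:0, $r1:14, $r2:1, $r3:5, $r4:11, $r5:8, $r6:11, $r7:11}
[7] add  $r3, $r3, $r5  →  {$r0:0, $r1:14, $r2:1, $r3:13, $r4:11, $r5:8, $r6:11, $r7:11}
[8] or   $r7, $r7, $r4  →  {$r0:0, $r1:14, $r2:1, $r3:13, $r4:11, $r5:8, $r6:11, $r7:11}
[9] andi  $r6, $r0, 1  →  {$r0:0, $r1:14, $r2:1, $r3:13, $r4:11, $r5:8, $r6:0, $r7:11}
[10] add  $r0, $r0, $r4  →  {$r0:0, $r1:14, $r2:1, $r3:13, $r4:11, $r5:8, $r6:0, $r7:11}

$r0=0 $r1=14 $r2=1 $r3=13 $r4=11 $r5=8 $r6=0 $r7=11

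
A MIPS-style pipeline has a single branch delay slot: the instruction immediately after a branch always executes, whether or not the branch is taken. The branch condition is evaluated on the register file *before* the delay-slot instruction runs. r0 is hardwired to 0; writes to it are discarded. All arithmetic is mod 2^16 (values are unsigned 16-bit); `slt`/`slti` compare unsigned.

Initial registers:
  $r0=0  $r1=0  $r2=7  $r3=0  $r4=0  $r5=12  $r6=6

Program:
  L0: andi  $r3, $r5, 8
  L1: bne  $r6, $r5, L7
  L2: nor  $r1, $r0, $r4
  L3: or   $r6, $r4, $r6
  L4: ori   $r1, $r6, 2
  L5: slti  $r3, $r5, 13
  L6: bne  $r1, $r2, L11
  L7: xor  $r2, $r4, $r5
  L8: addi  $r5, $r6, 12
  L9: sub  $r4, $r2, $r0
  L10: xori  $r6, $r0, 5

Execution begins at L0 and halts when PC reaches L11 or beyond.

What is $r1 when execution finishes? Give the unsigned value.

[0] andi  $r3, $r5, 8  →  {$r0:0, $r1:0, $r2:7, $r3:8, $r4:0, $r5:12, $r6:6}
[1] bne  $r6, $r5, L7  →  {$r0:0, $r1:0, $r2:7, $r3:8, $r4:0, $r5:12, $r6:6}  ⟨branch taken⟩
[2] nor  $r1, $r0, $r4  →  {$r0:0, $r1:65535, $r2:7, $r3:8, $r4:0, $r5:12, $r6:6}
[7] xor  $r2, $r4, $r5  →  {$r0:0, $r1:65535, $r2:12, $r3:8, $r4:0, $r5:12, $r6:6}
[8] addi  $r5, $r6, 12  →  {$r0:0, $r1:65535, $r2:12, $r3:8, $r4:0, $r5:18, $r6:6}
[9] sub  $r4, $r2, $r0  →  {$r0:0, $r1:65535, $r2:12, $r3:8, $r4:12, $r5:18, $r6:6}
[10] xori  $r6, $r0, 5  →  {$r0:0, $r1:65535, $r2:12, $r3:8, $r4:12, $r5:18, $r6:5}

65535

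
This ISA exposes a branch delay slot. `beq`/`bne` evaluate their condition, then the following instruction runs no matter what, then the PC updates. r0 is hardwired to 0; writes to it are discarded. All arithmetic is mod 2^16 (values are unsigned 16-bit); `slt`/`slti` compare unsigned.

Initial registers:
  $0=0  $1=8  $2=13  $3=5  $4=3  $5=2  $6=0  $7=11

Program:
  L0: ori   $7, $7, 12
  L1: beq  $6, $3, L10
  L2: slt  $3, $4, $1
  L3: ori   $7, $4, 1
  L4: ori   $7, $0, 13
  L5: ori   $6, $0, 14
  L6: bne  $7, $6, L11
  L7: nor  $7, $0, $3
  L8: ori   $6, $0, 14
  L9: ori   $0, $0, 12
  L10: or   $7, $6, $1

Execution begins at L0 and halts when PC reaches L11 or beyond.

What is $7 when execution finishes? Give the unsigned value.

65534

#0 ori   $7, $7, 12 ; 0/8/13/5/3/2/0/15
#1 beq  $6, $3, L10 ; 0/8/13/5/3/2/0/15 ; →fallthru
#2 slt  $3, $4, $1 ; 0/8/13/1/3/2/0/15
#3 ori   $7, $4, 1 ; 0/8/13/1/3/2/0/3
#4 ori   $7, $0, 13 ; 0/8/13/1/3/2/0/13
#5 ori   $6, $0, 14 ; 0/8/13/1/3/2/14/13
#6 bne  $7, $6, L11 ; 0/8/13/1/3/2/14/13 ; →target
#7 nor  $7, $0, $3 ; 0/8/13/1/3/2/14/65534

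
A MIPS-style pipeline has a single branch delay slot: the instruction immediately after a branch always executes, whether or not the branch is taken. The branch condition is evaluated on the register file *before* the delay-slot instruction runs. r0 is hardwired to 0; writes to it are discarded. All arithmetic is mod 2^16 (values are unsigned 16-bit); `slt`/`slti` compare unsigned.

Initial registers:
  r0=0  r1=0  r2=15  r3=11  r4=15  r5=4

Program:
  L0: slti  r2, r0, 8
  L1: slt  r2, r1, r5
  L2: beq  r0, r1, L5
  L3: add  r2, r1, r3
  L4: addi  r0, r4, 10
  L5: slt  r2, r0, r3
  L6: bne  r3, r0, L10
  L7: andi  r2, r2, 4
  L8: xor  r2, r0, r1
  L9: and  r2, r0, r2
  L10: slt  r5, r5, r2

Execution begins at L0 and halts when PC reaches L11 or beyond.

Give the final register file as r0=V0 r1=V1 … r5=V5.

[0] slti  r2, r0, 8  →  {r0:0, r1:0, r2:1, r3:11, r4:15, r5:4}
[1] slt  r2, r1, r5  →  {r0:0, r1:0, r2:1, r3:11, r4:15, r5:4}
[2] beq  r0, r1, L5  →  {r0:0, r1:0, r2:1, r3:11, r4:15, r5:4}  ⟨branch taken⟩
[3] add  r2, r1, r3  →  {r0:0, r1:0, r2:11, r3:11, r4:15, r5:4}
[5] slt  r2, r0, r3  →  {r0:0, r1:0, r2:1, r3:11, r4:15, r5:4}
[6] bne  r3, r0, L10  →  {r0:0, r1:0, r2:1, r3:11, r4:15, r5:4}  ⟨branch taken⟩
[7] andi  r2, r2, 4  →  {r0:0, r1:0, r2:0, r3:11, r4:15, r5:4}
[10] slt  r5, r5, r2  →  {r0:0, r1:0, r2:0, r3:11, r4:15, r5:0}

r0=0 r1=0 r2=0 r3=11 r4=15 r5=0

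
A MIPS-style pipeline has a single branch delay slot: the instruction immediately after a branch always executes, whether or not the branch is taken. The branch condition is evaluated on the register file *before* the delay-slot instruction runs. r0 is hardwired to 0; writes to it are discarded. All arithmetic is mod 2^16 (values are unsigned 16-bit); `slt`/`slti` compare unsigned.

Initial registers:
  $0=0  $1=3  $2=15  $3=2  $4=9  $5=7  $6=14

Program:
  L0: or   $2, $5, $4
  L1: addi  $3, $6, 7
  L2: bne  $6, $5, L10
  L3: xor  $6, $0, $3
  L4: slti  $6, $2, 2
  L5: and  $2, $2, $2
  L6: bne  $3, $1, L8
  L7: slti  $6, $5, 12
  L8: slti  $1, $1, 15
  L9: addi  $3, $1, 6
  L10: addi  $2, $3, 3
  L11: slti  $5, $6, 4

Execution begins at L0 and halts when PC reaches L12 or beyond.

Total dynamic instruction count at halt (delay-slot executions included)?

6

  step pc=0: or   $2, $5, $4  regs=(0,3,15,2,9,7,14)
  step pc=1: addi  $3, $6, 7  regs=(0,3,15,21,9,7,14)
  step pc=2: bne  $6, $5, L10  cond=T  regs=(0,3,15,21,9,7,14)
  step pc=3: xor  $6, $0, $3  regs=(0,3,15,21,9,7,21)
  step pc=10: addi  $2, $3, 3  regs=(0,3,24,21,9,7,21)
  step pc=11: slti  $5, $6, 4  regs=(0,3,24,21,9,0,21)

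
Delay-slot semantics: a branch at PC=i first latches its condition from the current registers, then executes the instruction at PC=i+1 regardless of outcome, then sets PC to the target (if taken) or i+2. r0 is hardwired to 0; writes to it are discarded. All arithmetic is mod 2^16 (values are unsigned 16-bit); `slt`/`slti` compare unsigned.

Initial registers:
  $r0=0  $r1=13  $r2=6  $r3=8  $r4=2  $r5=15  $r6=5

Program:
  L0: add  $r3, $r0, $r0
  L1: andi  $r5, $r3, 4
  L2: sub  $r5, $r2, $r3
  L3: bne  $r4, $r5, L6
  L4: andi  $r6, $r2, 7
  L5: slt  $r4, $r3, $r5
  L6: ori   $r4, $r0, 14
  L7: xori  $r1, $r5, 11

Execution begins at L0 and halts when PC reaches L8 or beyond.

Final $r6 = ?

PC=0  add  $r3, $r0, $r0     | $r0=0 $r1=13 $r2=6 $r3=0 $r4=2 $r5=15 $r6=5
PC=1  andi  $r5, $r3, 4      | $r0=0 $r1=13 $r2=6 $r3=0 $r4=2 $r5=0 $r6=5
PC=2  sub  $r5, $r2, $r3     | $r0=0 $r1=13 $r2=6 $r3=0 $r4=2 $r5=6 $r6=5
PC=3  bne  $r4, $r5, L6      | $r0=0 $r1=13 $r2=6 $r3=0 $r4=2 $r5=6 $r6=5  [TAKEN]
PC=4  andi  $r6, $r2, 7      | $r0=0 $r1=13 $r2=6 $r3=0 $r4=2 $r5=6 $r6=6
PC=6  ori   $r4, $r0, 14     | $r0=0 $r1=13 $r2=6 $r3=0 $r4=14 $r5=6 $r6=6
PC=7  xori  $r1, $r5, 11     | $r0=0 $r1=13 $r2=6 $r3=0 $r4=14 $r5=6 $r6=6

6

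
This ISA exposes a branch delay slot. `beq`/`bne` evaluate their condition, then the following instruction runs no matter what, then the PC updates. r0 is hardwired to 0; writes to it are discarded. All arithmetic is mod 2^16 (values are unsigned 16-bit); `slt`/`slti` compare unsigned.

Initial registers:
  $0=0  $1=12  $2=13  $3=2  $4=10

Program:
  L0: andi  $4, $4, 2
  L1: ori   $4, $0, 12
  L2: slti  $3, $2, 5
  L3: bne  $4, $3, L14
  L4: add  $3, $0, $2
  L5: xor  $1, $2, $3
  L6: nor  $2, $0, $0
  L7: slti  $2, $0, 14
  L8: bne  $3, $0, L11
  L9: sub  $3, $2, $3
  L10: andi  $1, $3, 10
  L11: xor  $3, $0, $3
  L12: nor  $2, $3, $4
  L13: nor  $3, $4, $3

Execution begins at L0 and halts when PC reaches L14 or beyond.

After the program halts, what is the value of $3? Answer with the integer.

#0 andi  $4, $4, 2 ; 0/12/13/2/2
#1 ori   $4, $0, 12 ; 0/12/13/2/12
#2 slti  $3, $2, 5 ; 0/12/13/0/12
#3 bne  $4, $3, L14 ; 0/12/13/0/12 ; →target
#4 add  $3, $0, $2 ; 0/12/13/13/12

13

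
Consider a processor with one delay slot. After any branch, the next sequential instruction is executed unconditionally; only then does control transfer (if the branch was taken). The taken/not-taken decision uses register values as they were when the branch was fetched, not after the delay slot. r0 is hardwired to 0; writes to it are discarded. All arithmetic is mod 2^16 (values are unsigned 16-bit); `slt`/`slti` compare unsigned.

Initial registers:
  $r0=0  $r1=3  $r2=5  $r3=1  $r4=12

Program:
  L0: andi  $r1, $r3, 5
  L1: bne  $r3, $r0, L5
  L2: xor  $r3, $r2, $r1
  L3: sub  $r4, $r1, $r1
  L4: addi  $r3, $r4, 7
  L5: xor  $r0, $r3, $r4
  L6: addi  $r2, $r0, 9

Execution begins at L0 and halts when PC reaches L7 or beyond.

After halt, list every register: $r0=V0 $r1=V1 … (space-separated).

[0] andi  $r1, $r3, 5  →  {$r0:0, $r1:1, $r2:5, $r3:1, $r4:12}
[1] bne  $r3, $r0, L5  →  {$r0:0, $r1:1, $r2:5, $r3:1, $r4:12}  ⟨branch taken⟩
[2] xor  $r3, $r2, $r1  →  {$r0:0, $r1:1, $r2:5, $r3:4, $r4:12}
[5] xor  $r0, $r3, $r4  →  {$r0:0, $r1:1, $r2:5, $r3:4, $r4:12}
[6] addi  $r2, $r0, 9  →  {$r0:0, $r1:1, $r2:9, $r3:4, $r4:12}

$r0=0 $r1=1 $r2=9 $r3=4 $r4=12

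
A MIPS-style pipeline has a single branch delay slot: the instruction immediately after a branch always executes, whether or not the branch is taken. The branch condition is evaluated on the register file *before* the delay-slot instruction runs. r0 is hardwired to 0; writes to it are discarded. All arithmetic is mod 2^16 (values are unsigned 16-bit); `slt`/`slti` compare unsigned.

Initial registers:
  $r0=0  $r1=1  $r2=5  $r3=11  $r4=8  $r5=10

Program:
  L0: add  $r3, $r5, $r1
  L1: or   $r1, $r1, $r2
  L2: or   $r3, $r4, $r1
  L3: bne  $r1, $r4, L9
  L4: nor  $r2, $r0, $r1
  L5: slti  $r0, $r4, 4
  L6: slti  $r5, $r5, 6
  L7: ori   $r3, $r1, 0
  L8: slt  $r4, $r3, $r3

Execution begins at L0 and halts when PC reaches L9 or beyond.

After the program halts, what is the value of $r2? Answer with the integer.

#0 add  $r3, $r5, $r1 ; 0/1/5/11/8/10
#1 or   $r1, $r1, $r2 ; 0/5/5/11/8/10
#2 or   $r3, $r4, $r1 ; 0/5/5/13/8/10
#3 bne  $r1, $r4, L9 ; 0/5/5/13/8/10 ; →target
#4 nor  $r2, $r0, $r1 ; 0/5/65530/13/8/10

65530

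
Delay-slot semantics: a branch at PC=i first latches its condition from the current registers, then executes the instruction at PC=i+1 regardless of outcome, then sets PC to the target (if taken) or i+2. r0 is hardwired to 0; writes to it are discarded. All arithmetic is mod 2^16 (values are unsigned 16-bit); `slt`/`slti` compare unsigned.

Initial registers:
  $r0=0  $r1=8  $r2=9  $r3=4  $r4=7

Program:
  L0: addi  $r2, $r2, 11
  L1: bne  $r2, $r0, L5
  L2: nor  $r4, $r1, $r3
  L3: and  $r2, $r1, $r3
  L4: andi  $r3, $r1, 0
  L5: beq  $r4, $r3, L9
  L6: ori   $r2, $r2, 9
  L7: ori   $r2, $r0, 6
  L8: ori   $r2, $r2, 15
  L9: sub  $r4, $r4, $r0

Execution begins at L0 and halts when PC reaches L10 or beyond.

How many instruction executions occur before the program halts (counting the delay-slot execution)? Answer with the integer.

PC=0  addi  $r2, $r2, 11     | $r0=0 $r1=8 $r2=20 $r3=4 $r4=7
PC=1  bne  $r2, $r0, L5      | $r0=0 $r1=8 $r2=20 $r3=4 $r4=7  [TAKEN]
PC=2  nor  $r4, $r1, $r3     | $r0=0 $r1=8 $r2=20 $r3=4 $r4=65523
PC=5  beq  $r4, $r3, L9      | $r0=0 $r1=8 $r2=20 $r3=4 $r4=65523  [not taken]
PC=6  ori   $r2, $r2, 9      | $r0=0 $r1=8 $r2=29 $r3=4 $r4=65523
PC=7  ori   $r2, $r0, 6      | $r0=0 $r1=8 $r2=6 $r3=4 $r4=65523
PC=8  ori   $r2, $r2, 15     | $r0=0 $r1=8 $r2=15 $r3=4 $r4=65523
PC=9  sub  $r4, $r4, $r0     | $r0=0 $r1=8 $r2=15 $r3=4 $r4=65523

8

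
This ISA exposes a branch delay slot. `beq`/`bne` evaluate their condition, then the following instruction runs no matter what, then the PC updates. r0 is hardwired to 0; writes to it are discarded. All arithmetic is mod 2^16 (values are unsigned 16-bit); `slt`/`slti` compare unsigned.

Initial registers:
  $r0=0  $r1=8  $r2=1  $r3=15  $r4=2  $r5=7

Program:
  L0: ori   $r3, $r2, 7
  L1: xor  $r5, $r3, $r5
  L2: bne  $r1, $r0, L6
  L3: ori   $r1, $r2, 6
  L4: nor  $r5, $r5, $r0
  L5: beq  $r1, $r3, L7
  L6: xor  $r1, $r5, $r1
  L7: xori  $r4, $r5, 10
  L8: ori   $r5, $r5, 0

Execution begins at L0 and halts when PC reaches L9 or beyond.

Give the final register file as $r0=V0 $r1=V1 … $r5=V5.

$r0=0 $r1=7 $r2=1 $r3=7 $r4=10 $r5=0

PC=0  ori   $r3, $r2, 7      | $r0=0 $r1=8 $r2=1 $r3=7 $r4=2 $r5=7
PC=1  xor  $r5, $r3, $r5     | $r0=0 $r1=8 $r2=1 $r3=7 $r4=2 $r5=0
PC=2  bne  $r1, $r0, L6      | $r0=0 $r1=8 $r2=1 $r3=7 $r4=2 $r5=0  [TAKEN]
PC=3  ori   $r1, $r2, 6      | $r0=0 $r1=7 $r2=1 $r3=7 $r4=2 $r5=0
PC=6  xor  $r1, $r5, $r1     | $r0=0 $r1=7 $r2=1 $r3=7 $r4=2 $r5=0
PC=7  xori  $r4, $r5, 10     | $r0=0 $r1=7 $r2=1 $r3=7 $r4=10 $r5=0
PC=8  ori   $r5, $r5, 0      | $r0=0 $r1=7 $r2=1 $r3=7 $r4=10 $r5=0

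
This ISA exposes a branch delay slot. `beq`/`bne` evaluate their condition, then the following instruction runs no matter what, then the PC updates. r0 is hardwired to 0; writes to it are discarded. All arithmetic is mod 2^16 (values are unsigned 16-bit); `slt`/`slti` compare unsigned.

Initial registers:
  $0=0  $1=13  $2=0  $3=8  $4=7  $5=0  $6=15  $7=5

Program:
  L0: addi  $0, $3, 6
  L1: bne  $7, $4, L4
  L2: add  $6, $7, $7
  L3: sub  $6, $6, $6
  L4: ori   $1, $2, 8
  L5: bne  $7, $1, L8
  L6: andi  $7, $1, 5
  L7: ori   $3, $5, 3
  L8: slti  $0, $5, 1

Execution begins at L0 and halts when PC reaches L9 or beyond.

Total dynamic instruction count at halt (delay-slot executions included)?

7

  step pc=0: addi  $0, $3, 6  regs=(0,13,0,8,7,0,15,5)
  step pc=1: bne  $7, $4, L4  cond=T  regs=(0,13,0,8,7,0,15,5)
  step pc=2: add  $6, $7, $7  regs=(0,13,0,8,7,0,10,5)
  step pc=4: ori   $1, $2, 8  regs=(0,8,0,8,7,0,10,5)
  step pc=5: bne  $7, $1, L8  cond=T  regs=(0,8,0,8,7,0,10,5)
  step pc=6: andi  $7, $1, 5  regs=(0,8,0,8,7,0,10,0)
  step pc=8: slti  $0, $5, 1  regs=(0,8,0,8,7,0,10,0)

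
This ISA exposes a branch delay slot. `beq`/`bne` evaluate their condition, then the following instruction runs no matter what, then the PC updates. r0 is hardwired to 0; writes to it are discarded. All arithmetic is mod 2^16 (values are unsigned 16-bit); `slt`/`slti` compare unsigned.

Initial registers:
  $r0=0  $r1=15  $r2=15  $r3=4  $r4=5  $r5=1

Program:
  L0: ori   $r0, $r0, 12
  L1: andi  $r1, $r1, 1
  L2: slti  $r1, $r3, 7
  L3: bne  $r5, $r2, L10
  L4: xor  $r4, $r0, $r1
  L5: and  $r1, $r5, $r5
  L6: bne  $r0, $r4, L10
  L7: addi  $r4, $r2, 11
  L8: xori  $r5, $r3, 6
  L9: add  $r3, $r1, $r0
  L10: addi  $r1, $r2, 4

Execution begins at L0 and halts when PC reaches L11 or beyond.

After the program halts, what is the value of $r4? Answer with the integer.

1

#0 ori   $r0, $r0, 12 ; 0/15/15/4/5/1
#1 andi  $r1, $r1, 1 ; 0/1/15/4/5/1
#2 slti  $r1, $r3, 7 ; 0/1/15/4/5/1
#3 bne  $r5, $r2, L10 ; 0/1/15/4/5/1 ; →target
#4 xor  $r4, $r0, $r1 ; 0/1/15/4/1/1
#10 addi  $r1, $r2, 4 ; 0/19/15/4/1/1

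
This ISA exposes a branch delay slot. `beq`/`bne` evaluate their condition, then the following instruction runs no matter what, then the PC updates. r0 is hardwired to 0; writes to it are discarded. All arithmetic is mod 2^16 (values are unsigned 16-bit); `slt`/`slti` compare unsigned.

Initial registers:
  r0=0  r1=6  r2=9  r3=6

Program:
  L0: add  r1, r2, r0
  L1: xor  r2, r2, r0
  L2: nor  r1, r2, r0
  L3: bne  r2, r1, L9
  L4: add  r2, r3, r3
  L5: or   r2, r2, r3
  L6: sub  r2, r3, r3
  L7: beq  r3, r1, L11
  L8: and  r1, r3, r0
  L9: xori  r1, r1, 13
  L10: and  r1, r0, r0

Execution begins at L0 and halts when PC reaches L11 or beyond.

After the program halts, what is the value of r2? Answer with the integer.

12

[0] add  r1, r2, r0  →  {r0:0, r1:9, r2:9, r3:6}
[1] xor  r2, r2, r0  →  {r0:0, r1:9, r2:9, r3:6}
[2] nor  r1, r2, r0  →  {r0:0, r1:65526, r2:9, r3:6}
[3] bne  r2, r1, L9  →  {r0:0, r1:65526, r2:9, r3:6}  ⟨branch taken⟩
[4] add  r2, r3, r3  →  {r0:0, r1:65526, r2:12, r3:6}
[9] xori  r1, r1, 13  →  {r0:0, r1:65531, r2:12, r3:6}
[10] and  r1, r0, r0  →  {r0:0, r1:0, r2:12, r3:6}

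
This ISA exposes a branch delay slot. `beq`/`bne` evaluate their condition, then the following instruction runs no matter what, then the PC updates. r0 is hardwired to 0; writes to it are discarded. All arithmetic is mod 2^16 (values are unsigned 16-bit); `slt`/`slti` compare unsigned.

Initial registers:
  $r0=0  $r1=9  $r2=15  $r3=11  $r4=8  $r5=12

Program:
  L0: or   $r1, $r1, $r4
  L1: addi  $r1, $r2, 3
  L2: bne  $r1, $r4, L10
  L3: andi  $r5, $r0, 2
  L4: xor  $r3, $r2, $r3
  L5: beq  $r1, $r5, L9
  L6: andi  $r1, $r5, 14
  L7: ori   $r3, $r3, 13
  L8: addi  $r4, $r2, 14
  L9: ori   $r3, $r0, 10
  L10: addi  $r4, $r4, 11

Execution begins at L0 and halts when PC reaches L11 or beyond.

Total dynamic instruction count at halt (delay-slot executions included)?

#0 or   $r1, $r1, $r4 ; 0/9/15/11/8/12
#1 addi  $r1, $r2, 3 ; 0/18/15/11/8/12
#2 bne  $r1, $r4, L10 ; 0/18/15/11/8/12 ; →target
#3 andi  $r5, $r0, 2 ; 0/18/15/11/8/0
#10 addi  $r4, $r4, 11 ; 0/18/15/11/19/0

5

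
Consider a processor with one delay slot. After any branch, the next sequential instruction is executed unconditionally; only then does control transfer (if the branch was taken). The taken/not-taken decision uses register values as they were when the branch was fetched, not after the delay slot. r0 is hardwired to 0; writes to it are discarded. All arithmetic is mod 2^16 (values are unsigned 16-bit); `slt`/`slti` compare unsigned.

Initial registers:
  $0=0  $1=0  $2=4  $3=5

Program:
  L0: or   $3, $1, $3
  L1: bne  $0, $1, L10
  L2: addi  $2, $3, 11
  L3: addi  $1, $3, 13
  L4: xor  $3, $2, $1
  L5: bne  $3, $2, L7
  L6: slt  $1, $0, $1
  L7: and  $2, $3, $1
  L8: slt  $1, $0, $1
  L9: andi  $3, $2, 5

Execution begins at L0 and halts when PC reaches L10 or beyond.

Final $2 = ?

0

#0 or   $3, $1, $3 ; 0/0/4/5
#1 bne  $0, $1, L10 ; 0/0/4/5 ; →fallthru
#2 addi  $2, $3, 11 ; 0/0/16/5
#3 addi  $1, $3, 13 ; 0/18/16/5
#4 xor  $3, $2, $1 ; 0/18/16/2
#5 bne  $3, $2, L7 ; 0/18/16/2 ; →target
#6 slt  $1, $0, $1 ; 0/1/16/2
#7 and  $2, $3, $1 ; 0/1/0/2
#8 slt  $1, $0, $1 ; 0/1/0/2
#9 andi  $3, $2, 5 ; 0/1/0/0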